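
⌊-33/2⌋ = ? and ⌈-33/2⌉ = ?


-33/2 = -16.5000
floor = -17
ceil = -16

floor = -17, ceil = -16


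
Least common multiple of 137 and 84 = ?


GCD(137, 84) = 1
LCM = 137*84/1 = 11508/1 = 11508

LCM = 11508


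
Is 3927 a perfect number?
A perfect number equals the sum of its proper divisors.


Proper divisors of 3927: 1, 3, 7, 11, 17, 21, 33, 51, 77, 119, 187, 231, 357, 561, 1309
Sum = 1 + 3 + 7 + 11 + 17 + 21 + 33 + 51 + 77 + 119 + 187 + 231 + 357 + 561 + 1309 = 2985

No, 3927 is not perfect (2985 ≠ 3927)


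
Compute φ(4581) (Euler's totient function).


4581 = 3^2 × 509
Prime factors: 3, 509
φ(4581) = 4581 × (1-1/3) × (1-1/509)
= 4581 × 2/3 × 508/509 = 3048

φ(4581) = 3048


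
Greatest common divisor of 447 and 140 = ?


447 = 3 * 140 + 27
140 = 5 * 27 + 5
27 = 5 * 5 + 2
5 = 2 * 2 + 1
2 = 2 * 1 + 0
GCD = 1


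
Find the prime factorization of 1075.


1075 / 5 = 215
215 / 5 = 43
43 / 43 = 1
1075 = 5^2 × 43


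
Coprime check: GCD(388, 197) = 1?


Euclidean algorithm:
388 = 1 * 197 + 191
197 = 1 * 191 + 6
191 = 31 * 6 + 5
6 = 1 * 5 + 1
5 = 5 * 1 + 0
GCD(388, 197) = 1

Yes, coprime (GCD = 1)


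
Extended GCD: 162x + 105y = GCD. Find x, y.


Tabular extended Euclidean (each row: r = 162*s + 105*t):
r=162, s=1, t=0
r=105, s=0, t=1
q=1: r=57, s=1, t=-1   [162*(1) + 105*(-1) = 57]
q=1: r=48, s=-1, t=2   [162*(-1) + 105*(2) = 48]
q=1: r=9, s=2, t=-3   [162*(2) + 105*(-3) = 9]
q=5: r=3, s=-11, t=17   [162*(-11) + 105*(17) = 3]
q=3: r=0, s=35, t=-54   [162*(35) + 105*(-54) = 0]
GCD = 3; from the row with r=3: x=-11, y=17
Check: 162*(-11) + 105*(17) = -1782 + 1785 = 3

GCD = 3, x = -11, y = 17


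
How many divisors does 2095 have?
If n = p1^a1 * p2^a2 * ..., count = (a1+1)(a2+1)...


2095 = 5^1 × 419^1
d(2095) = (1+1) × (1+1) = 4

4 divisors


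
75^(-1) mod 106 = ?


Use the extended Euclidean algorithm on (106, 75); each row r = 106*s + 75*t:
r=106, s=1, t=0
r=75, s=0, t=1
q=1: r=31, s=1, t=-1   [106*(1) + 75*(-1) = 31]
q=2: r=13, s=-2, t=3   [106*(-2) + 75*(3) = 13]
q=2: r=5, s=5, t=-7   [106*(5) + 75*(-7) = 5]
q=2: r=3, s=-12, t=17   [106*(-12) + 75*(17) = 3]
q=1: r=2, s=17, t=-24   [106*(17) + 75*(-24) = 2]
q=1: r=1, s=-29, t=41   [106*(-29) + 75*(41) = 1]
q=2: r=0, s=75, t=-106   [106*(75) + 75*(-106) = 0]
GCD = 1 with t = 41, so 75*(41) ≡ 1 (mod 106)
Inverse = 41 mod 106 = 41
Check: 75 * 41 = 3075 ≡ 1 (mod 106)

75^(-1) ≡ 41 (mod 106)


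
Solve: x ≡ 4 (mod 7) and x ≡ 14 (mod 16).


M = 7*16 = 112
M1 = M/7 = 16, M2 = M/16 = 7
M1^(-1) mod 7 = 4, M2^(-1) mod 16 = 7
x = 4*16*4 + 14*7*7 = 942
942 mod 112 = 46
Check: 46 mod 7 = 4 ✓, 46 mod 16 = 14 ✓

x ≡ 46 (mod 112)


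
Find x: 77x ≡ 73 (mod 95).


GCD(77, 95) = 1, unique solution
a^(-1) mod 95 = 58
x = 58 * 73 mod 95 = 54

x ≡ 54 (mod 95)


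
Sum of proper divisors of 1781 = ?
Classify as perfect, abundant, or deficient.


Proper divisors: 1, 13, 137
Sum = 1 + 13 + 137 = 151
151 < 1781 → deficient

s(1781) = 151 (deficient)


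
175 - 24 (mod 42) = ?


175 - 24 = 151
151 mod 42 = 25


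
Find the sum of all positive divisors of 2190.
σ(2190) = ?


Divisors of 2190: 1, 2, 3, 5, 6, 10, 15, 30, 73, 146, 219, 365, 438, 730, 1095, 2190
Sum = 1 + 2 + 3 + 5 + 6 + 10 + 15 + 30 + 73 + 146 + 219 + 365 + 438 + 730 + 1095 + 2190 = 5328

σ(2190) = 5328


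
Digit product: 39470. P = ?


3 × 9 × 4 × 7 × 0 = 0


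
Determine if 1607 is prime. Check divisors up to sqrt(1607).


Check divisors up to sqrt(1607) = 40.0874
No divisors found.
1607 is prime.

Yes, 1607 is prime


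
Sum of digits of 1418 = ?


1 + 4 + 1 + 8 = 14


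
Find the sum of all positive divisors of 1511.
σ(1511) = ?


Divisors of 1511: 1, 1511
Sum = 1 + 1511 = 1512

σ(1511) = 1512


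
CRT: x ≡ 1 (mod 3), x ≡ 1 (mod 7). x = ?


M = 3*7 = 21
M1 = M/3 = 7, M2 = M/7 = 3
M1^(-1) mod 3 = 1, M2^(-1) mod 7 = 5
x = 1*7*1 + 1*3*5 = 22
22 mod 21 = 1
Check: 1 mod 3 = 1 ✓, 1 mod 7 = 1 ✓

x ≡ 1 (mod 21)


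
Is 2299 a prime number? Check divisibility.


2299 / 11 = 209 (exact division)
2299 is NOT prime.

No, 2299 is not prime


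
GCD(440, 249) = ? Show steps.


440 = 1 * 249 + 191
249 = 1 * 191 + 58
191 = 3 * 58 + 17
58 = 3 * 17 + 7
17 = 2 * 7 + 3
7 = 2 * 3 + 1
3 = 3 * 1 + 0
GCD = 1


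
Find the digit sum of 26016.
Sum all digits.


2 + 6 + 0 + 1 + 6 = 15


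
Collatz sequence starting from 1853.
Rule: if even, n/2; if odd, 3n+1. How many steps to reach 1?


1853 → 5560 → 2780 → 1390 → 695 → 2086 → 1043 → 3130 → 1565 → 4696 → 2348 → 1174 → 587 → 1762 → 881 → 2644 → 1322 → 661 → 1984 → 992 → 496 → 248 → 124 → 62 → 31 → 94 → 47 → 142 → 71 → 214 → 107 → 322 → 161 → 484 → 242 → 121 → 364 → 182 → 91 → 274 → 137 → 412 → 206 → 103 → 310 → 155 → 466 → 233 → 700 → 350 → 175 → 526 → 263 → 790 → 395 → 1186 → 593 → 1780 → 890 → 445 → 1336 → 668 → 334 → 167 → 502 → 251 → 754 → 377 → 1132 → 566 → 283 → 850 → 425 → 1276 → 638 → 319 → 958 → 479 → 1438 → 719 → 2158 → 1079 → 3238 → 1619 → 4858 → 2429 → 7288 → 3644 → 1822 → 911 → 2734 → 1367 → 4102 → 2051 → 6154 → 3077 → 9232 → 4616 → 2308 → 1154 → 577 → 1732 → 866 → 433 → 1300 → 650 → 325 → 976 → 488 → 244 → 122 → 61 → 184 → 92 → 46 → 23 → 70 → 35 → 106 → 53 → 160 → 80 → 40 → 20 → 10 → 5 → 16 → 8 → 4 → 2 → 1
Total steps = 130

130 steps


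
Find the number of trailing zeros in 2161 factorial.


floor(2161/5) = 432
floor(2161/25) = 86
floor(2161/125) = 17
floor(2161/625) = 3
Total = 538

538 trailing zeros


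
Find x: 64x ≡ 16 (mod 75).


GCD(64, 75) = 1, unique solution
a^(-1) mod 75 = 34
x = 34 * 16 mod 75 = 19

x ≡ 19 (mod 75)


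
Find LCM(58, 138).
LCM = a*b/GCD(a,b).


GCD(58, 138) = 2
LCM = 58*138/2 = 8004/2 = 4002

LCM = 4002


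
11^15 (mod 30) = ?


11^1 mod 30 = 11
11^2 mod 30 = 1
11^3 mod 30 = 11
11^4 mod 30 = 1
11^5 mod 30 = 11
11^6 mod 30 = 1
11^7 mod 30 = 11
11^8 mod 30 = 1
11^9 mod 30 = 11
11^10 mod 30 = 1
11^11 mod 30 = 11
11^12 mod 30 = 1
11^13 mod 30 = 11
11^14 mod 30 = 1
11^15 mod 30 = 11


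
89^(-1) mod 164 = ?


Use the extended Euclidean algorithm on (164, 89); each row r = 164*s + 89*t:
r=164, s=1, t=0
r=89, s=0, t=1
q=1: r=75, s=1, t=-1   [164*(1) + 89*(-1) = 75]
q=1: r=14, s=-1, t=2   [164*(-1) + 89*(2) = 14]
q=5: r=5, s=6, t=-11   [164*(6) + 89*(-11) = 5]
q=2: r=4, s=-13, t=24   [164*(-13) + 89*(24) = 4]
q=1: r=1, s=19, t=-35   [164*(19) + 89*(-35) = 1]
q=4: r=0, s=-89, t=164   [164*(-89) + 89*(164) = 0]
GCD = 1 with t = -35, so 89*(-35) ≡ 1 (mod 164)
Inverse = -35 mod 164 = 129
Check: 89 * 129 = 11481 ≡ 1 (mod 164)

89^(-1) ≡ 129 (mod 164)


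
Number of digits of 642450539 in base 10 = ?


642450539 has 9 digits in base 10
floor(log10(642450539)) + 1 = floor(8.8078) + 1 = 9

9 digits (base 10)


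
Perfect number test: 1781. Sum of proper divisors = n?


Proper divisors of 1781: 1, 13, 137
Sum = 1 + 13 + 137 = 151

No, 1781 is not perfect (151 ≠ 1781)


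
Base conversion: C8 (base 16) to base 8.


C8 (base 16) = 200 (decimal)
200 (decimal) = 310 (base 8)


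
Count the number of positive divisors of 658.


658 = 2^1 × 7^1 × 47^1
d(658) = (1+1) × (1+1) × (1+1) = 8

8 divisors


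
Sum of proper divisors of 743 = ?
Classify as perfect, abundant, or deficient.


Proper divisors: 1
Sum = 1 = 1
1 < 743 → deficient

s(743) = 1 (deficient)


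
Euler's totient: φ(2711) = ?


2711 = 2711
Prime factors: 2711
φ(2711) = 2711 × (1-1/2711)
= 2711 × 2710/2711 = 2710

φ(2711) = 2710


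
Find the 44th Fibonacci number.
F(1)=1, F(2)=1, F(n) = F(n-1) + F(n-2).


Sequence: 1, 1, 2, 3, 5, 8, 13, 21, 34, 55, 89, 144, 233, 377, 610, 987, 1597, 2584, 4181, 6765, 10946, 17711, 28657, 46368, 75025, 121393, 196418, 317811, 514229, 832040, 1346269, 2178309, 3524578, 5702887, 9227465, 14930352, 24157817, 39088169, 63245986, 102334155, 165580141, 267914296, 433494437, 701408733
F(44) = 701408733


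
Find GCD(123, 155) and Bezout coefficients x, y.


Tabular extended Euclidean (each row: r = 123*s + 155*t):
r=123, s=1, t=0
r=155, s=0, t=1
q=0: r=123, s=1, t=0   [123*(1) + 155*(0) = 123]
q=1: r=32, s=-1, t=1   [123*(-1) + 155*(1) = 32]
q=3: r=27, s=4, t=-3   [123*(4) + 155*(-3) = 27]
q=1: r=5, s=-5, t=4   [123*(-5) + 155*(4) = 5]
q=5: r=2, s=29, t=-23   [123*(29) + 155*(-23) = 2]
q=2: r=1, s=-63, t=50   [123*(-63) + 155*(50) = 1]
q=2: r=0, s=155, t=-123   [123*(155) + 155*(-123) = 0]
GCD = 1; from the row with r=1: x=-63, y=50
Check: 123*(-63) + 155*(50) = -7749 + 7750 = 1

GCD = 1, x = -63, y = 50


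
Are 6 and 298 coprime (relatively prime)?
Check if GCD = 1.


Euclidean algorithm:
298 = 49 * 6 + 4
6 = 1 * 4 + 2
4 = 2 * 2 + 0
GCD(6, 298) = 2

No, not coprime (GCD = 2)


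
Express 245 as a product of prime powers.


245 / 5 = 49
49 / 7 = 7
7 / 7 = 1
245 = 5 × 7^2


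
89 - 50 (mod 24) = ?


89 - 50 = 39
39 mod 24 = 15


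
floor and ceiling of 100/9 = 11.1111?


100/9 = 11.1111
floor = 11
ceil = 12

floor = 11, ceil = 12


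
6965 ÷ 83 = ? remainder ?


6965 = 83 * 83 + 76
Check: 6889 + 76 = 6965

q = 83, r = 76


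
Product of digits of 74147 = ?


7 × 4 × 1 × 4 × 7 = 784


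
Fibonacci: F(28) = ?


Sequence: 1, 1, 2, 3, 5, 8, 13, 21, 34, 55, 89, 144, 233, 377, 610, 987, 1597, 2584, 4181, 6765, 10946, 17711, 28657, 46368, 75025, 121393, 196418, 317811
F(28) = 317811


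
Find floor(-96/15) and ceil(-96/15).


-96/15 = -6.4000
floor = -7
ceil = -6

floor = -7, ceil = -6


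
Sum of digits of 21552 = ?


2 + 1 + 5 + 5 + 2 = 15


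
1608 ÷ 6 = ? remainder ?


1608 = 6 * 268 + 0
Check: 1608 + 0 = 1608

q = 268, r = 0


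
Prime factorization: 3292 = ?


3292 / 2 = 1646
1646 / 2 = 823
823 / 823 = 1
3292 = 2^2 × 823


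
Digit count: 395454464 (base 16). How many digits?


395454464 in base 16 = 17922800
Number of digits = 8

8 digits (base 16)


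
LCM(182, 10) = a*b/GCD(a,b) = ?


GCD(182, 10) = 2
LCM = 182*10/2 = 1820/2 = 910

LCM = 910


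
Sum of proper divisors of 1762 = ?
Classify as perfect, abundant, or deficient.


Proper divisors: 1, 2, 881
Sum = 1 + 2 + 881 = 884
884 < 1762 → deficient

s(1762) = 884 (deficient)


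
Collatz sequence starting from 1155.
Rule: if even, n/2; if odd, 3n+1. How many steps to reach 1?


1155 → 3466 → 1733 → 5200 → 2600 → 1300 → 650 → 325 → 976 → 488 → 244 → 122 → 61 → 184 → 92 → 46 → 23 → 70 → 35 → 106 → 53 → 160 → 80 → 40 → 20 → 10 → 5 → 16 → 8 → 4 → 2 → 1
Total steps = 31

31 steps


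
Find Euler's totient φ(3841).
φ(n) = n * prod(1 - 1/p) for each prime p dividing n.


3841 = 23 × 167
Prime factors: 23, 167
φ(3841) = 3841 × (1-1/23) × (1-1/167)
= 3841 × 22/23 × 166/167 = 3652

φ(3841) = 3652


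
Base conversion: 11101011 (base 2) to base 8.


11101011 (base 2) = 235 (decimal)
235 (decimal) = 353 (base 8)


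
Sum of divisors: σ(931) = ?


Divisors of 931: 1, 7, 19, 49, 133, 931
Sum = 1 + 7 + 19 + 49 + 133 + 931 = 1140

σ(931) = 1140


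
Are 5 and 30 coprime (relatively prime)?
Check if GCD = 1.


Euclidean algorithm:
30 = 6 * 5 + 0
GCD(5, 30) = 5

No, not coprime (GCD = 5)


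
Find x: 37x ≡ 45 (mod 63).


GCD(37, 63) = 1, unique solution
a^(-1) mod 63 = 46
x = 46 * 45 mod 63 = 54

x ≡ 54 (mod 63)


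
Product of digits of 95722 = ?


9 × 5 × 7 × 2 × 2 = 1260


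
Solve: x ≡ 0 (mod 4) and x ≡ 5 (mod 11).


M = 4*11 = 44
M1 = M/4 = 11, M2 = M/11 = 4
M1^(-1) mod 4 = 3, M2^(-1) mod 11 = 3
x = 0*11*3 + 5*4*3 = 60
60 mod 44 = 16
Check: 16 mod 4 = 0 ✓, 16 mod 11 = 5 ✓

x ≡ 16 (mod 44)


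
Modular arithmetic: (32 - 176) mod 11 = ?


32 - 176 = -144
-144 mod 11 = 10


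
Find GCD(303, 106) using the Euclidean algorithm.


303 = 2 * 106 + 91
106 = 1 * 91 + 15
91 = 6 * 15 + 1
15 = 15 * 1 + 0
GCD = 1


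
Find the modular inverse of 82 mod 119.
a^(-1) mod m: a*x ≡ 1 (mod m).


Use the extended Euclidean algorithm on (119, 82); each row r = 119*s + 82*t:
r=119, s=1, t=0
r=82, s=0, t=1
q=1: r=37, s=1, t=-1   [119*(1) + 82*(-1) = 37]
q=2: r=8, s=-2, t=3   [119*(-2) + 82*(3) = 8]
q=4: r=5, s=9, t=-13   [119*(9) + 82*(-13) = 5]
q=1: r=3, s=-11, t=16   [119*(-11) + 82*(16) = 3]
q=1: r=2, s=20, t=-29   [119*(20) + 82*(-29) = 2]
q=1: r=1, s=-31, t=45   [119*(-31) + 82*(45) = 1]
q=2: r=0, s=82, t=-119   [119*(82) + 82*(-119) = 0]
GCD = 1 with t = 45, so 82*(45) ≡ 1 (mod 119)
Inverse = 45 mod 119 = 45
Check: 82 * 45 = 3690 ≡ 1 (mod 119)

82^(-1) ≡ 45 (mod 119)


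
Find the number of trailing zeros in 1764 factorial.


floor(1764/5) = 352
floor(1764/25) = 70
floor(1764/125) = 14
floor(1764/625) = 2
Total = 438

438 trailing zeros


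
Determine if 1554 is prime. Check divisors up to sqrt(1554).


1554 / 2 = 777 (exact division)
1554 is NOT prime.

No, 1554 is not prime


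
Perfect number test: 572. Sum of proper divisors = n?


Proper divisors of 572: 1, 2, 4, 11, 13, 22, 26, 44, 52, 143, 286
Sum = 1 + 2 + 4 + 11 + 13 + 22 + 26 + 44 + 52 + 143 + 286 = 604

No, 572 is not perfect (604 ≠ 572)


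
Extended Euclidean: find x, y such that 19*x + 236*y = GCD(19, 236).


Tabular extended Euclidean (each row: r = 19*s + 236*t):
r=19, s=1, t=0
r=236, s=0, t=1
q=0: r=19, s=1, t=0   [19*(1) + 236*(0) = 19]
q=12: r=8, s=-12, t=1   [19*(-12) + 236*(1) = 8]
q=2: r=3, s=25, t=-2   [19*(25) + 236*(-2) = 3]
q=2: r=2, s=-62, t=5   [19*(-62) + 236*(5) = 2]
q=1: r=1, s=87, t=-7   [19*(87) + 236*(-7) = 1]
q=2: r=0, s=-236, t=19   [19*(-236) + 236*(19) = 0]
GCD = 1; from the row with r=1: x=87, y=-7
Check: 19*(87) + 236*(-7) = 1653 - 1652 = 1

GCD = 1, x = 87, y = -7


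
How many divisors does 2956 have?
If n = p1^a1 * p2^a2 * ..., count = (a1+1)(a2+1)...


2956 = 2^2 × 739^1
d(2956) = (2+1) × (1+1) = 6

6 divisors


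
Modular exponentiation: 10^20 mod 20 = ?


10^1 mod 20 = 10
10^2 mod 20 = 0
10^3 mod 20 = 0
10^4 mod 20 = 0
10^5 mod 20 = 0
10^6 mod 20 = 0
10^7 mod 20 = 0
10^8 mod 20 = 0
10^9 mod 20 = 0
10^10 mod 20 = 0
10^11 mod 20 = 0
10^12 mod 20 = 0
10^13 mod 20 = 0
10^14 mod 20 = 0
10^15 mod 20 = 0
10^16 mod 20 = 0
10^17 mod 20 = 0
10^18 mod 20 = 0
10^19 mod 20 = 0
10^20 mod 20 = 0


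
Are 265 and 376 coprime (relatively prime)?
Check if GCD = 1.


Euclidean algorithm:
376 = 1 * 265 + 111
265 = 2 * 111 + 43
111 = 2 * 43 + 25
43 = 1 * 25 + 18
25 = 1 * 18 + 7
18 = 2 * 7 + 4
7 = 1 * 4 + 3
4 = 1 * 3 + 1
3 = 3 * 1 + 0
GCD(265, 376) = 1

Yes, coprime (GCD = 1)


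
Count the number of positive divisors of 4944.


4944 = 2^4 × 3^1 × 103^1
d(4944) = (4+1) × (1+1) × (1+1) = 20

20 divisors


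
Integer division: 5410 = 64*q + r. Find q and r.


5410 = 64 * 84 + 34
Check: 5376 + 34 = 5410

q = 84, r = 34


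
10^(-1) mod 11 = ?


Use the extended Euclidean algorithm on (11, 10); each row r = 11*s + 10*t:
r=11, s=1, t=0
r=10, s=0, t=1
q=1: r=1, s=1, t=-1   [11*(1) + 10*(-1) = 1]
q=10: r=0, s=-10, t=11   [11*(-10) + 10*(11) = 0]
GCD = 1 with t = -1, so 10*(-1) ≡ 1 (mod 11)
Inverse = -1 mod 11 = 10
Check: 10 * 10 = 100 ≡ 1 (mod 11)

10^(-1) ≡ 10 (mod 11)


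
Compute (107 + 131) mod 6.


107 + 131 = 238
238 mod 6 = 4


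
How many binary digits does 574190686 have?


574190686 in base 2 = 100010001110010111010001011110
Number of digits = 30

30 digits (base 2)


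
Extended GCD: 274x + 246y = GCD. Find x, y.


Tabular extended Euclidean (each row: r = 274*s + 246*t):
r=274, s=1, t=0
r=246, s=0, t=1
q=1: r=28, s=1, t=-1   [274*(1) + 246*(-1) = 28]
q=8: r=22, s=-8, t=9   [274*(-8) + 246*(9) = 22]
q=1: r=6, s=9, t=-10   [274*(9) + 246*(-10) = 6]
q=3: r=4, s=-35, t=39   [274*(-35) + 246*(39) = 4]
q=1: r=2, s=44, t=-49   [274*(44) + 246*(-49) = 2]
q=2: r=0, s=-123, t=137   [274*(-123) + 246*(137) = 0]
GCD = 2; from the row with r=2: x=44, y=-49
Check: 274*(44) + 246*(-49) = 12056 - 12054 = 2

GCD = 2, x = 44, y = -49


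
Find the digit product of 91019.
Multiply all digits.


9 × 1 × 0 × 1 × 9 = 0


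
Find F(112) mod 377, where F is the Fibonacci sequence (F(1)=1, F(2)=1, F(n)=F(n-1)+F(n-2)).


F(k) mod 377 for k=1..112:
1, 1, 2, 3, 5, 8, 13, 21, 34, 55, 89, 144, 233, 0, 233, 233, 89, 322, 34, 356, 13, 369, 5, 374, 2, 376, 1, 0, 1, 1, 2, 3, 5, 8, 13, 21, 34, 55, 89, 144, 233, 0, 233, 233, 89, 322, 34, 356, 13, 369, 5, 374, 2, 376, 1, 0, 1, 1, 2, 3, 5, 8, 13, 21, 34, 55, 89, 144, 233, 0, 233, 233, 89, 322, 34, 356, 13, 369, 5, 374, 2, 376, 1, 0, 1, 1, 2, 3, 5, 8, 13, 21, 34, 55, 89, 144, 233, 0, 233, 233, 89, 322, 34, 356, 13, 369, 5, 374, 2, 376, 1, 0
F(112) mod 377 = 0


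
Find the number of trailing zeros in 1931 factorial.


floor(1931/5) = 386
floor(1931/25) = 77
floor(1931/125) = 15
floor(1931/625) = 3
Total = 481

481 trailing zeros


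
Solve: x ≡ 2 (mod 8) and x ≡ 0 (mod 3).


M = 8*3 = 24
M1 = M/8 = 3, M2 = M/3 = 8
M1^(-1) mod 8 = 3, M2^(-1) mod 3 = 2
x = 2*3*3 + 0*8*2 = 18
18 mod 24 = 18
Check: 18 mod 8 = 2 ✓, 18 mod 3 = 0 ✓

x ≡ 18 (mod 24)


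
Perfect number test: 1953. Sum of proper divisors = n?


Proper divisors of 1953: 1, 3, 7, 9, 21, 31, 63, 93, 217, 279, 651
Sum = 1 + 3 + 7 + 9 + 21 + 31 + 63 + 93 + 217 + 279 + 651 = 1375

No, 1953 is not perfect (1375 ≠ 1953)


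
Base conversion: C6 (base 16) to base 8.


C6 (base 16) = 198 (decimal)
198 (decimal) = 306 (base 8)


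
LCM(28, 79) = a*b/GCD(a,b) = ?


GCD(28, 79) = 1
LCM = 28*79/1 = 2212/1 = 2212

LCM = 2212


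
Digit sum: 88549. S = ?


8 + 8 + 5 + 4 + 9 = 34


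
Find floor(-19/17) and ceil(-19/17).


-19/17 = -1.1176
floor = -2
ceil = -1

floor = -2, ceil = -1


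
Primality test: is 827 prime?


Check divisors up to sqrt(827) = 28.7576
No divisors found.
827 is prime.

Yes, 827 is prime


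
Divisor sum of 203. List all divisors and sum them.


Divisors of 203: 1, 7, 29, 203
Sum = 1 + 7 + 29 + 203 = 240

σ(203) = 240


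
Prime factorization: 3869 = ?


3869 / 53 = 73
73 / 73 = 1
3869 = 53 × 73


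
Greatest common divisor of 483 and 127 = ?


483 = 3 * 127 + 102
127 = 1 * 102 + 25
102 = 4 * 25 + 2
25 = 12 * 2 + 1
2 = 2 * 1 + 0
GCD = 1


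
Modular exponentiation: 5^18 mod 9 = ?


5^1 mod 9 = 5
5^2 mod 9 = 7
5^3 mod 9 = 8
5^4 mod 9 = 4
5^5 mod 9 = 2
5^6 mod 9 = 1
5^7 mod 9 = 5
5^8 mod 9 = 7
5^9 mod 9 = 8
5^10 mod 9 = 4
5^11 mod 9 = 2
5^12 mod 9 = 1
5^13 mod 9 = 5
5^14 mod 9 = 7
5^15 mod 9 = 8
5^16 mod 9 = 4
5^17 mod 9 = 2
5^18 mod 9 = 1


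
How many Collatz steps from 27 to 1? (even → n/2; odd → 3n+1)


27 → 82 → 41 → 124 → 62 → 31 → 94 → 47 → 142 → 71 → 214 → 107 → 322 → 161 → 484 → 242 → 121 → 364 → 182 → 91 → 274 → 137 → 412 → 206 → 103 → 310 → 155 → 466 → 233 → 700 → 350 → 175 → 526 → 263 → 790 → 395 → 1186 → 593 → 1780 → 890 → 445 → 1336 → 668 → 334 → 167 → 502 → 251 → 754 → 377 → 1132 → 566 → 283 → 850 → 425 → 1276 → 638 → 319 → 958 → 479 → 1438 → 719 → 2158 → 1079 → 3238 → 1619 → 4858 → 2429 → 7288 → 3644 → 1822 → 911 → 2734 → 1367 → 4102 → 2051 → 6154 → 3077 → 9232 → 4616 → 2308 → 1154 → 577 → 1732 → 866 → 433 → 1300 → 650 → 325 → 976 → 488 → 244 → 122 → 61 → 184 → 92 → 46 → 23 → 70 → 35 → 106 → 53 → 160 → 80 → 40 → 20 → 10 → 5 → 16 → 8 → 4 → 2 → 1
Total steps = 111

111 steps


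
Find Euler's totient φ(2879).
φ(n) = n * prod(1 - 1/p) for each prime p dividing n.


2879 = 2879
Prime factors: 2879
φ(2879) = 2879 × (1-1/2879)
= 2879 × 2878/2879 = 2878

φ(2879) = 2878


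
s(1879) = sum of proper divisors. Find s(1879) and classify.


Proper divisors: 1
Sum = 1 = 1
1 < 1879 → deficient

s(1879) = 1 (deficient)


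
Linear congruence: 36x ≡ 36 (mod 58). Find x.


GCD(36, 58) = 2 divides 36
Divide: 18x ≡ 18 (mod 29)
x ≡ 1 (mod 29)


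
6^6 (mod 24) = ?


6^1 mod 24 = 6
6^2 mod 24 = 12
6^3 mod 24 = 0
6^4 mod 24 = 0
6^5 mod 24 = 0
6^6 mod 24 = 0


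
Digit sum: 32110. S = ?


3 + 2 + 1 + 1 + 0 = 7


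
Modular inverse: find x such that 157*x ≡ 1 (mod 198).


Use the extended Euclidean algorithm on (198, 157); each row r = 198*s + 157*t:
r=198, s=1, t=0
r=157, s=0, t=1
q=1: r=41, s=1, t=-1   [198*(1) + 157*(-1) = 41]
q=3: r=34, s=-3, t=4   [198*(-3) + 157*(4) = 34]
q=1: r=7, s=4, t=-5   [198*(4) + 157*(-5) = 7]
q=4: r=6, s=-19, t=24   [198*(-19) + 157*(24) = 6]
q=1: r=1, s=23, t=-29   [198*(23) + 157*(-29) = 1]
q=6: r=0, s=-157, t=198   [198*(-157) + 157*(198) = 0]
GCD = 1 with t = -29, so 157*(-29) ≡ 1 (mod 198)
Inverse = -29 mod 198 = 169
Check: 157 * 169 = 26533 ≡ 1 (mod 198)

157^(-1) ≡ 169 (mod 198)


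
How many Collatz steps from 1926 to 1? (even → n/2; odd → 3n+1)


1926 → 963 → 2890 → 1445 → 4336 → 2168 → 1084 → 542 → 271 → 814 → 407 → 1222 → 611 → 1834 → 917 → 2752 → 1376 → 688 → 344 → 172 → 86 → 43 → 130 → 65 → 196 → 98 → 49 → 148 → 74 → 37 → 112 → 56 → 28 → 14 → 7 → 22 → 11 → 34 → 17 → 52 → 26 → 13 → 40 → 20 → 10 → 5 → 16 → 8 → 4 → 2 → 1
Total steps = 50

50 steps


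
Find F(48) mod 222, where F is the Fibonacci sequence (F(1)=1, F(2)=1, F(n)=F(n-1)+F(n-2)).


F(k) mod 222 for k=1..48:
1, 1, 2, 3, 5, 8, 13, 21, 34, 55, 89, 144, 11, 155, 166, 99, 43, 142, 185, 105, 68, 173, 19, 192, 211, 181, 170, 129, 77, 206, 61, 45, 106, 151, 35, 186, 221, 185, 184, 147, 109, 34, 143, 177, 98, 53, 151, 204
F(48) mod 222 = 204


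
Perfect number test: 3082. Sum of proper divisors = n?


Proper divisors of 3082: 1, 2, 23, 46, 67, 134, 1541
Sum = 1 + 2 + 23 + 46 + 67 + 134 + 1541 = 1814

No, 3082 is not perfect (1814 ≠ 3082)


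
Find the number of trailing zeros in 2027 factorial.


floor(2027/5) = 405
floor(2027/25) = 81
floor(2027/125) = 16
floor(2027/625) = 3
Total = 505

505 trailing zeros


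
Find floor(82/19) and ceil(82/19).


82/19 = 4.3158
floor = 4
ceil = 5

floor = 4, ceil = 5


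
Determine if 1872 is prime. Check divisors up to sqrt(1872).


1872 / 2 = 936 (exact division)
1872 is NOT prime.

No, 1872 is not prime


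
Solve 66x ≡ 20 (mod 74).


GCD(66, 74) = 2 divides 20
Divide: 33x ≡ 10 (mod 37)
x ≡ 16 (mod 37)


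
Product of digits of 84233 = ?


8 × 4 × 2 × 3 × 3 = 576


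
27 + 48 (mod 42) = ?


27 + 48 = 75
75 mod 42 = 33


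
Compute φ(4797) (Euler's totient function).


4797 = 3^2 × 13 × 41
Prime factors: 3, 13, 41
φ(4797) = 4797 × (1-1/3) × (1-1/13) × (1-1/41)
= 4797 × 2/3 × 12/13 × 40/41 = 2880

φ(4797) = 2880


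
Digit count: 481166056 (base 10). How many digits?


481166056 has 9 digits in base 10
floor(log10(481166056)) + 1 = floor(8.6823) + 1 = 9

9 digits (base 10)


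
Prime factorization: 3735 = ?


3735 / 3 = 1245
1245 / 3 = 415
415 / 5 = 83
83 / 83 = 1
3735 = 3^2 × 5 × 83


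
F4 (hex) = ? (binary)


F4 (base 16) = 244 (decimal)
244 (decimal) = 11110100 (base 2)


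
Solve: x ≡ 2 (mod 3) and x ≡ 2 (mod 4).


M = 3*4 = 12
M1 = M/3 = 4, M2 = M/4 = 3
M1^(-1) mod 3 = 1, M2^(-1) mod 4 = 3
x = 2*4*1 + 2*3*3 = 26
26 mod 12 = 2
Check: 2 mod 3 = 2 ✓, 2 mod 4 = 2 ✓

x ≡ 2 (mod 12)


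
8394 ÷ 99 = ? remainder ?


8394 = 99 * 84 + 78
Check: 8316 + 78 = 8394

q = 84, r = 78


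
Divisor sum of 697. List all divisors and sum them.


Divisors of 697: 1, 17, 41, 697
Sum = 1 + 17 + 41 + 697 = 756

σ(697) = 756


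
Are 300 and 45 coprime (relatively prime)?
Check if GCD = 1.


Euclidean algorithm:
300 = 6 * 45 + 30
45 = 1 * 30 + 15
30 = 2 * 15 + 0
GCD(300, 45) = 15

No, not coprime (GCD = 15)


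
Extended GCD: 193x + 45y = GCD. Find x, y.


Tabular extended Euclidean (each row: r = 193*s + 45*t):
r=193, s=1, t=0
r=45, s=0, t=1
q=4: r=13, s=1, t=-4   [193*(1) + 45*(-4) = 13]
q=3: r=6, s=-3, t=13   [193*(-3) + 45*(13) = 6]
q=2: r=1, s=7, t=-30   [193*(7) + 45*(-30) = 1]
q=6: r=0, s=-45, t=193   [193*(-45) + 45*(193) = 0]
GCD = 1; from the row with r=1: x=7, y=-30
Check: 193*(7) + 45*(-30) = 1351 - 1350 = 1

GCD = 1, x = 7, y = -30


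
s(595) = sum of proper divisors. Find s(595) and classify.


Proper divisors: 1, 5, 7, 17, 35, 85, 119
Sum = 1 + 5 + 7 + 17 + 35 + 85 + 119 = 269
269 < 595 → deficient

s(595) = 269 (deficient)


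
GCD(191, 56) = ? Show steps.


191 = 3 * 56 + 23
56 = 2 * 23 + 10
23 = 2 * 10 + 3
10 = 3 * 3 + 1
3 = 3 * 1 + 0
GCD = 1


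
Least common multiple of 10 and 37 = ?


GCD(10, 37) = 1
LCM = 10*37/1 = 370/1 = 370

LCM = 370


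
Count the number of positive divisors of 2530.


2530 = 2^1 × 5^1 × 11^1 × 23^1
d(2530) = (1+1) × (1+1) × (1+1) × (1+1) = 16

16 divisors


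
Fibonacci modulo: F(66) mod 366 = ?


F(k) mod 366 for k=1..66:
1, 1, 2, 3, 5, 8, 13, 21, 34, 55, 89, 144, 233, 11, 244, 255, 133, 22, 155, 177, 332, 143, 109, 252, 361, 247, 242, 123, 365, 122, 121, 243, 364, 241, 239, 114, 353, 101, 88, 189, 277, 100, 11, 111, 122, 233, 355, 222, 211, 67, 278, 345, 257, 236, 127, 363, 124, 121, 245, 0, 245, 245, 124, 3, 127, 130
F(66) mod 366 = 130


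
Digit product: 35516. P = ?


3 × 5 × 5 × 1 × 6 = 450


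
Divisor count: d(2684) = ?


2684 = 2^2 × 11^1 × 61^1
d(2684) = (2+1) × (1+1) × (1+1) = 12

12 divisors


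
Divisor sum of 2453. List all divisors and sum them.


Divisors of 2453: 1, 11, 223, 2453
Sum = 1 + 11 + 223 + 2453 = 2688

σ(2453) = 2688


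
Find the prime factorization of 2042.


2042 / 2 = 1021
1021 / 1021 = 1
2042 = 2 × 1021


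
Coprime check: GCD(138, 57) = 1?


Euclidean algorithm:
138 = 2 * 57 + 24
57 = 2 * 24 + 9
24 = 2 * 9 + 6
9 = 1 * 6 + 3
6 = 2 * 3 + 0
GCD(138, 57) = 3

No, not coprime (GCD = 3)


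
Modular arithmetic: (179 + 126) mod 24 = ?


179 + 126 = 305
305 mod 24 = 17


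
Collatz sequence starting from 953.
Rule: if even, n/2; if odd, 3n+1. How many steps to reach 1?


953 → 2860 → 1430 → 715 → 2146 → 1073 → 3220 → 1610 → 805 → 2416 → 1208 → 604 → 302 → 151 → 454 → 227 → 682 → 341 → 1024 → 512 → 256 → 128 → 64 → 32 → 16 → 8 → 4 → 2 → 1
Total steps = 28

28 steps


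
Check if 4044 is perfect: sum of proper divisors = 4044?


Proper divisors of 4044: 1, 2, 3, 4, 6, 12, 337, 674, 1011, 1348, 2022
Sum = 1 + 2 + 3 + 4 + 6 + 12 + 337 + 674 + 1011 + 1348 + 2022 = 5420

No, 4044 is not perfect (5420 ≠ 4044)


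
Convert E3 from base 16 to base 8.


E3 (base 16) = 227 (decimal)
227 (decimal) = 343 (base 8)


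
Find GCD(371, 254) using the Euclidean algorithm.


371 = 1 * 254 + 117
254 = 2 * 117 + 20
117 = 5 * 20 + 17
20 = 1 * 17 + 3
17 = 5 * 3 + 2
3 = 1 * 2 + 1
2 = 2 * 1 + 0
GCD = 1


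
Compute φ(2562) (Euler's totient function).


2562 = 2 × 3 × 7 × 61
Prime factors: 2, 3, 7, 61
φ(2562) = 2562 × (1-1/2) × (1-1/3) × (1-1/7) × (1-1/61)
= 2562 × 1/2 × 2/3 × 6/7 × 60/61 = 720

φ(2562) = 720


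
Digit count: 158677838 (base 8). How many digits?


158677838 in base 8 = 1135235516
Number of digits = 10

10 digits (base 8)


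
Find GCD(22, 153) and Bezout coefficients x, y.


Tabular extended Euclidean (each row: r = 22*s + 153*t):
r=22, s=1, t=0
r=153, s=0, t=1
q=0: r=22, s=1, t=0   [22*(1) + 153*(0) = 22]
q=6: r=21, s=-6, t=1   [22*(-6) + 153*(1) = 21]
q=1: r=1, s=7, t=-1   [22*(7) + 153*(-1) = 1]
q=21: r=0, s=-153, t=22   [22*(-153) + 153*(22) = 0]
GCD = 1; from the row with r=1: x=7, y=-1
Check: 22*(7) + 153*(-1) = 154 - 153 = 1

GCD = 1, x = 7, y = -1


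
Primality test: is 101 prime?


Check divisors up to sqrt(101) = 10.0499
No divisors found.
101 is prime.

Yes, 101 is prime


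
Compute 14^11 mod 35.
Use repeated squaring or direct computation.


14^1 mod 35 = 14
14^2 mod 35 = 21
14^3 mod 35 = 14
14^4 mod 35 = 21
14^5 mod 35 = 14
14^6 mod 35 = 21
14^7 mod 35 = 14
14^8 mod 35 = 21
14^9 mod 35 = 14
14^10 mod 35 = 21
14^11 mod 35 = 14


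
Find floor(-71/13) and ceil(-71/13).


-71/13 = -5.4615
floor = -6
ceil = -5

floor = -6, ceil = -5


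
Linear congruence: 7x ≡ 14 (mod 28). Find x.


GCD(7, 28) = 7 divides 14
Divide: 1x ≡ 2 (mod 4)
x ≡ 2 (mod 4)


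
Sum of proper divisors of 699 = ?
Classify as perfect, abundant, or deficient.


Proper divisors: 1, 3, 233
Sum = 1 + 3 + 233 = 237
237 < 699 → deficient

s(699) = 237 (deficient)


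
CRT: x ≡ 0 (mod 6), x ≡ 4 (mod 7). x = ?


M = 6*7 = 42
M1 = M/6 = 7, M2 = M/7 = 6
M1^(-1) mod 6 = 1, M2^(-1) mod 7 = 6
x = 0*7*1 + 4*6*6 = 144
144 mod 42 = 18
Check: 18 mod 6 = 0 ✓, 18 mod 7 = 4 ✓

x ≡ 18 (mod 42)


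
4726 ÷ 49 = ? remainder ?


4726 = 49 * 96 + 22
Check: 4704 + 22 = 4726

q = 96, r = 22


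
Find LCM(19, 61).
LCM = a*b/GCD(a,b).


GCD(19, 61) = 1
LCM = 19*61/1 = 1159/1 = 1159

LCM = 1159


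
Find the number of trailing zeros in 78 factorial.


floor(78/5) = 15
floor(78/25) = 3
Total = 18

18 trailing zeros


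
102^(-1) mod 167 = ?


Use the extended Euclidean algorithm on (167, 102); each row r = 167*s + 102*t:
r=167, s=1, t=0
r=102, s=0, t=1
q=1: r=65, s=1, t=-1   [167*(1) + 102*(-1) = 65]
q=1: r=37, s=-1, t=2   [167*(-1) + 102*(2) = 37]
q=1: r=28, s=2, t=-3   [167*(2) + 102*(-3) = 28]
q=1: r=9, s=-3, t=5   [167*(-3) + 102*(5) = 9]
q=3: r=1, s=11, t=-18   [167*(11) + 102*(-18) = 1]
q=9: r=0, s=-102, t=167   [167*(-102) + 102*(167) = 0]
GCD = 1 with t = -18, so 102*(-18) ≡ 1 (mod 167)
Inverse = -18 mod 167 = 149
Check: 102 * 149 = 15198 ≡ 1 (mod 167)

102^(-1) ≡ 149 (mod 167)


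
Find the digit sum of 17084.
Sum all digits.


1 + 7 + 0 + 8 + 4 = 20


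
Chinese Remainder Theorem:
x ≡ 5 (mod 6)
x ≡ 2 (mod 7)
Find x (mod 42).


M = 6*7 = 42
M1 = M/6 = 7, M2 = M/7 = 6
M1^(-1) mod 6 = 1, M2^(-1) mod 7 = 6
x = 5*7*1 + 2*6*6 = 107
107 mod 42 = 23
Check: 23 mod 6 = 5 ✓, 23 mod 7 = 2 ✓

x ≡ 23 (mod 42)


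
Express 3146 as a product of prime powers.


3146 / 2 = 1573
1573 / 11 = 143
143 / 11 = 13
13 / 13 = 1
3146 = 2 × 11^2 × 13


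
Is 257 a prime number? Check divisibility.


Check divisors up to sqrt(257) = 16.0312
No divisors found.
257 is prime.

Yes, 257 is prime


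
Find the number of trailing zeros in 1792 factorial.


floor(1792/5) = 358
floor(1792/25) = 71
floor(1792/125) = 14
floor(1792/625) = 2
Total = 445

445 trailing zeros


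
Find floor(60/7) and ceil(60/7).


60/7 = 8.5714
floor = 8
ceil = 9

floor = 8, ceil = 9


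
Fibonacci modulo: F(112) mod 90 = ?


F(k) mod 90 for k=1..112:
1, 1, 2, 3, 5, 8, 13, 21, 34, 55, 89, 54, 53, 17, 70, 87, 67, 64, 41, 15, 56, 71, 37, 18, 55, 73, 38, 21, 59, 80, 49, 39, 88, 37, 35, 72, 17, 89, 16, 15, 31, 46, 77, 33, 20, 53, 73, 36, 19, 55, 74, 39, 23, 62, 85, 57, 52, 19, 71, 0, 71, 71, 52, 33, 85, 28, 23, 51, 74, 35, 19, 54, 73, 37, 20, 57, 77, 44, 31, 75, 16, 1, 17, 18, 35, 53, 88, 51, 49, 10, 59, 69, 38, 17, 55, 72, 37, 19, 56, 75, 41, 26, 67, 3, 70, 73, 53, 36, 89, 35, 34, 69
F(112) mod 90 = 69


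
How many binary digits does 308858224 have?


308858224 in base 2 = 10010011010001100110101110000
Number of digits = 29

29 digits (base 2)


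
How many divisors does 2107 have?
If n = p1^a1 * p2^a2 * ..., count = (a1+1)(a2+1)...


2107 = 7^2 × 43^1
d(2107) = (2+1) × (1+1) = 6

6 divisors


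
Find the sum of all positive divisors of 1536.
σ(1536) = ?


Divisors of 1536: 1, 2, 3, 4, 6, 8, 12, 16, 24, 32, 48, 64, 96, 128, 192, 256, 384, 512, 768, 1536
Sum = 1 + 2 + 3 + 4 + 6 + 8 + 12 + 16 + 24 + 32 + 48 + 64 + 96 + 128 + 192 + 256 + 384 + 512 + 768 + 1536 = 4092

σ(1536) = 4092


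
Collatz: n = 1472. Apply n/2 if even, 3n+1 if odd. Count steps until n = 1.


1472 → 736 → 368 → 184 → 92 → 46 → 23 → 70 → 35 → 106 → 53 → 160 → 80 → 40 → 20 → 10 → 5 → 16 → 8 → 4 → 2 → 1
Total steps = 21

21 steps


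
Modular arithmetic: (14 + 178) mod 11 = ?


14 + 178 = 192
192 mod 11 = 5


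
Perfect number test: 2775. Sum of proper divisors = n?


Proper divisors of 2775: 1, 3, 5, 15, 25, 37, 75, 111, 185, 555, 925
Sum = 1 + 3 + 5 + 15 + 25 + 37 + 75 + 111 + 185 + 555 + 925 = 1937

No, 2775 is not perfect (1937 ≠ 2775)


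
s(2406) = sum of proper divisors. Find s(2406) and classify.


Proper divisors: 1, 2, 3, 6, 401, 802, 1203
Sum = 1 + 2 + 3 + 6 + 401 + 802 + 1203 = 2418
2418 > 2406 → abundant

s(2406) = 2418 (abundant)


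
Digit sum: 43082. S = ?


4 + 3 + 0 + 8 + 2 = 17


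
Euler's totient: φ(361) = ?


361 = 19^2
Prime factors: 19
φ(361) = 361 × (1-1/19)
= 361 × 18/19 = 342

φ(361) = 342


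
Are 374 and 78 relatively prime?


Euclidean algorithm:
374 = 4 * 78 + 62
78 = 1 * 62 + 16
62 = 3 * 16 + 14
16 = 1 * 14 + 2
14 = 7 * 2 + 0
GCD(374, 78) = 2

No, not coprime (GCD = 2)


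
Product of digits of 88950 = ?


8 × 8 × 9 × 5 × 0 = 0


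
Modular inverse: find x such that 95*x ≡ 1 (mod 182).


Use the extended Euclidean algorithm on (182, 95); each row r = 182*s + 95*t:
r=182, s=1, t=0
r=95, s=0, t=1
q=1: r=87, s=1, t=-1   [182*(1) + 95*(-1) = 87]
q=1: r=8, s=-1, t=2   [182*(-1) + 95*(2) = 8]
q=10: r=7, s=11, t=-21   [182*(11) + 95*(-21) = 7]
q=1: r=1, s=-12, t=23   [182*(-12) + 95*(23) = 1]
q=7: r=0, s=95, t=-182   [182*(95) + 95*(-182) = 0]
GCD = 1 with t = 23, so 95*(23) ≡ 1 (mod 182)
Inverse = 23 mod 182 = 23
Check: 95 * 23 = 2185 ≡ 1 (mod 182)

95^(-1) ≡ 23 (mod 182)


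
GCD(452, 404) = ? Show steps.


452 = 1 * 404 + 48
404 = 8 * 48 + 20
48 = 2 * 20 + 8
20 = 2 * 8 + 4
8 = 2 * 4 + 0
GCD = 4


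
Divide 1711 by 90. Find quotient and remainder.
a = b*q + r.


1711 = 90 * 19 + 1
Check: 1710 + 1 = 1711

q = 19, r = 1


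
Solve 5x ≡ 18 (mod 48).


GCD(5, 48) = 1, unique solution
a^(-1) mod 48 = 29
x = 29 * 18 mod 48 = 42

x ≡ 42 (mod 48)


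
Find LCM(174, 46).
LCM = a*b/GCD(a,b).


GCD(174, 46) = 2
LCM = 174*46/2 = 8004/2 = 4002

LCM = 4002


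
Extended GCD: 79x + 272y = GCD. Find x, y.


Tabular extended Euclidean (each row: r = 79*s + 272*t):
r=79, s=1, t=0
r=272, s=0, t=1
q=0: r=79, s=1, t=0   [79*(1) + 272*(0) = 79]
q=3: r=35, s=-3, t=1   [79*(-3) + 272*(1) = 35]
q=2: r=9, s=7, t=-2   [79*(7) + 272*(-2) = 9]
q=3: r=8, s=-24, t=7   [79*(-24) + 272*(7) = 8]
q=1: r=1, s=31, t=-9   [79*(31) + 272*(-9) = 1]
q=8: r=0, s=-272, t=79   [79*(-272) + 272*(79) = 0]
GCD = 1; from the row with r=1: x=31, y=-9
Check: 79*(31) + 272*(-9) = 2449 - 2448 = 1

GCD = 1, x = 31, y = -9


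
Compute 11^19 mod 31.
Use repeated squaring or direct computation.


11^1 mod 31 = 11
11^2 mod 31 = 28
11^3 mod 31 = 29
11^4 mod 31 = 9
11^5 mod 31 = 6
11^6 mod 31 = 4
11^7 mod 31 = 13
11^8 mod 31 = 19
11^9 mod 31 = 23
11^10 mod 31 = 5
11^11 mod 31 = 24
11^12 mod 31 = 16
11^13 mod 31 = 21
11^14 mod 31 = 14
11^15 mod 31 = 30
11^16 mod 31 = 20
11^17 mod 31 = 3
11^18 mod 31 = 2
11^19 mod 31 = 22


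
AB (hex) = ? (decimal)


AB (base 16) = 171 (decimal)
171 (decimal) = 171 (base 10)


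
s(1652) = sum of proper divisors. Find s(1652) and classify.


Proper divisors: 1, 2, 4, 7, 14, 28, 59, 118, 236, 413, 826
Sum = 1 + 2 + 4 + 7 + 14 + 28 + 59 + 118 + 236 + 413 + 826 = 1708
1708 > 1652 → abundant

s(1652) = 1708 (abundant)


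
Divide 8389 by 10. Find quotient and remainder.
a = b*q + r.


8389 = 10 * 838 + 9
Check: 8380 + 9 = 8389

q = 838, r = 9


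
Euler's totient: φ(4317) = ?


4317 = 3 × 1439
Prime factors: 3, 1439
φ(4317) = 4317 × (1-1/3) × (1-1/1439)
= 4317 × 2/3 × 1438/1439 = 2876

φ(4317) = 2876


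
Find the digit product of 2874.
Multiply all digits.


2 × 8 × 7 × 4 = 448


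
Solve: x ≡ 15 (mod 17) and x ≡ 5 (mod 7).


M = 17*7 = 119
M1 = M/17 = 7, M2 = M/7 = 17
M1^(-1) mod 17 = 5, M2^(-1) mod 7 = 5
x = 15*7*5 + 5*17*5 = 950
950 mod 119 = 117
Check: 117 mod 17 = 15 ✓, 117 mod 7 = 5 ✓

x ≡ 117 (mod 119)


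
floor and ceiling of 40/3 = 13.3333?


40/3 = 13.3333
floor = 13
ceil = 14

floor = 13, ceil = 14


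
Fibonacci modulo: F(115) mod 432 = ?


F(k) mod 432 for k=1..115:
1, 1, 2, 3, 5, 8, 13, 21, 34, 55, 89, 144, 233, 377, 178, 123, 301, 424, 293, 285, 146, 431, 145, 144, 289, 1, 290, 291, 149, 8, 157, 165, 322, 55, 377, 0, 377, 377, 322, 267, 157, 424, 149, 141, 290, 431, 289, 288, 145, 1, 146, 147, 293, 8, 301, 309, 178, 55, 233, 288, 89, 377, 34, 411, 13, 424, 5, 429, 2, 431, 1, 0, 1, 1, 2, 3, 5, 8, 13, 21, 34, 55, 89, 144, 233, 377, 178, 123, 301, 424, 293, 285, 146, 431, 145, 144, 289, 1, 290, 291, 149, 8, 157, 165, 322, 55, 377, 0, 377, 377, 322, 267, 157, 424, 149
F(115) mod 432 = 149


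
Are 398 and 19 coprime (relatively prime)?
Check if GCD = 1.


Euclidean algorithm:
398 = 20 * 19 + 18
19 = 1 * 18 + 1
18 = 18 * 1 + 0
GCD(398, 19) = 1

Yes, coprime (GCD = 1)


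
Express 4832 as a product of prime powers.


4832 / 2 = 2416
2416 / 2 = 1208
1208 / 2 = 604
604 / 2 = 302
302 / 2 = 151
151 / 151 = 1
4832 = 2^5 × 151


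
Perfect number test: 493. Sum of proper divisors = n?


Proper divisors of 493: 1, 17, 29
Sum = 1 + 17 + 29 = 47

No, 493 is not perfect (47 ≠ 493)


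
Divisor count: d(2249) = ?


2249 = 13^1 × 173^1
d(2249) = (1+1) × (1+1) = 4

4 divisors


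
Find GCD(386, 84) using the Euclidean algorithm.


386 = 4 * 84 + 50
84 = 1 * 50 + 34
50 = 1 * 34 + 16
34 = 2 * 16 + 2
16 = 8 * 2 + 0
GCD = 2


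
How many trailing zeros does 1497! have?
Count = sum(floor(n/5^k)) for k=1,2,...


floor(1497/5) = 299
floor(1497/25) = 59
floor(1497/125) = 11
floor(1497/625) = 2
Total = 371

371 trailing zeros


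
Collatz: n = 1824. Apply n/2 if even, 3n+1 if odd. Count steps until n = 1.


1824 → 912 → 456 → 228 → 114 → 57 → 172 → 86 → 43 → 130 → 65 → 196 → 98 → 49 → 148 → 74 → 37 → 112 → 56 → 28 → 14 → 7 → 22 → 11 → 34 → 17 → 52 → 26 → 13 → 40 → 20 → 10 → 5 → 16 → 8 → 4 → 2 → 1
Total steps = 37

37 steps


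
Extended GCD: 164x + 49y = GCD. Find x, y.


Tabular extended Euclidean (each row: r = 164*s + 49*t):
r=164, s=1, t=0
r=49, s=0, t=1
q=3: r=17, s=1, t=-3   [164*(1) + 49*(-3) = 17]
q=2: r=15, s=-2, t=7   [164*(-2) + 49*(7) = 15]
q=1: r=2, s=3, t=-10   [164*(3) + 49*(-10) = 2]
q=7: r=1, s=-23, t=77   [164*(-23) + 49*(77) = 1]
q=2: r=0, s=49, t=-164   [164*(49) + 49*(-164) = 0]
GCD = 1; from the row with r=1: x=-23, y=77
Check: 164*(-23) + 49*(77) = -3772 + 3773 = 1

GCD = 1, x = -23, y = 77


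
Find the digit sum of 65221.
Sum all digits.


6 + 5 + 2 + 2 + 1 = 16


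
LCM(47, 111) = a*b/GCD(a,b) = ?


GCD(47, 111) = 1
LCM = 47*111/1 = 5217/1 = 5217

LCM = 5217


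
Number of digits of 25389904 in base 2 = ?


25389904 in base 2 = 1100000110110101101010000
Number of digits = 25

25 digits (base 2)


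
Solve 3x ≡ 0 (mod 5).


GCD(3, 5) = 1, unique solution
a^(-1) mod 5 = 2
x = 2 * 0 mod 5 = 0

x ≡ 0 (mod 5)


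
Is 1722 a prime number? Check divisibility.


1722 / 2 = 861 (exact division)
1722 is NOT prime.

No, 1722 is not prime


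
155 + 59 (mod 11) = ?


155 + 59 = 214
214 mod 11 = 5


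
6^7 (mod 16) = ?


6^1 mod 16 = 6
6^2 mod 16 = 4
6^3 mod 16 = 8
6^4 mod 16 = 0
6^5 mod 16 = 0
6^6 mod 16 = 0
6^7 mod 16 = 0
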